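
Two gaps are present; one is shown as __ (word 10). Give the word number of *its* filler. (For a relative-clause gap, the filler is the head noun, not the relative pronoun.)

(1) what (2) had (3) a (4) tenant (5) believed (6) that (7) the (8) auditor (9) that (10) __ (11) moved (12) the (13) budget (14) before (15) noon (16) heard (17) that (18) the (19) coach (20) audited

The marked gap is inside the relative clause, the subject of "moved".
Its filler is the head noun "auditor" (via "that"), at word 8.
(The other dependency links word 1 to a gap after word 20.)

8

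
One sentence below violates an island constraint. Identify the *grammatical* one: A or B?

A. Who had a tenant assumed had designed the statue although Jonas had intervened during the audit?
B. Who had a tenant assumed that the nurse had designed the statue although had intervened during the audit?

A

In B, the wh-phrase is extracted from inside an adjunct island (introduced by "although"), which blocks movement.
In A, the extraction path crosses only that-complement boundaries, which are transparent.
So A is grammatical.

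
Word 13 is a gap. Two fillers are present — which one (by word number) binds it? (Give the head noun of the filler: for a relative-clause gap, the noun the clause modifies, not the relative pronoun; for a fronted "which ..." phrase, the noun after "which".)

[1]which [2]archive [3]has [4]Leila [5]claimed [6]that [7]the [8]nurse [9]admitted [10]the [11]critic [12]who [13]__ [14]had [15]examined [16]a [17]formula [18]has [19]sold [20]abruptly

11

The marked gap is inside the relative clause, the subject of "examined".
Its filler is the head noun "critic" (via "who"), at word 11.
(The other dependency links word 2 to a gap after word 19.)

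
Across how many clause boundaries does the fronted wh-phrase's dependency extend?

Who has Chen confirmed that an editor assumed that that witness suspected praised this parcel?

3

"who" is extracted from the subject of "praised".
Boundaries crossed, outermost first: [that], [that], [Ø] — 3 in total.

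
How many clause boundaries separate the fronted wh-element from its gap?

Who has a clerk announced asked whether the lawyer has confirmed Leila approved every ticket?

1

"who" is extracted from the subject of "asked".
Boundaries crossed, outermost first: [Ø] — 1 in total.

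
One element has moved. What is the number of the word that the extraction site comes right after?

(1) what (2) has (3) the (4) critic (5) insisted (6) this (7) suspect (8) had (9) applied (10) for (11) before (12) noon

10

The displaced element is "what" (word 1).
It is linked across 1 clause boundary (Ø).
It functions as the object of the preposition "for" of "applied", so the gap sits immediately after word 10 ("for").
Base order: The critic has insisted this suspect had applied for what before noon.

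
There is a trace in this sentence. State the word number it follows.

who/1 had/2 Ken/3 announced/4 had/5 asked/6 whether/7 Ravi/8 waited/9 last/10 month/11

4

The displaced element is "who" (word 1).
It is linked across 1 clause boundary (Ø).
It functions as the subject of "asked", so the gap sits immediately after word 4 ("announced").
Base order: Ken had announced that who had asked whether Ravi waited last month.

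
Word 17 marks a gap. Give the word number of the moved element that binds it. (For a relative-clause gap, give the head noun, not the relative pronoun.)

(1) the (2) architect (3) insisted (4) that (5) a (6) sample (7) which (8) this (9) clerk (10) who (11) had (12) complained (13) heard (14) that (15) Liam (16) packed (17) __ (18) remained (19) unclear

The gap at 17 is the object of "packed", inside a relative clause.
The relative pronoun is "which" (word 7); it is bound by the head noun immediately before it.
Its filler is the head noun "sample", at word 6.

6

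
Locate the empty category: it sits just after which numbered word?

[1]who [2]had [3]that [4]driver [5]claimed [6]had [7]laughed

5

The displaced element is "who" (word 1).
It is linked across 1 clause boundary (Ø).
It functions as the subject of "laughed", so the gap sits immediately after word 5 ("claimed").
Base order: That driver had claimed that who had laughed.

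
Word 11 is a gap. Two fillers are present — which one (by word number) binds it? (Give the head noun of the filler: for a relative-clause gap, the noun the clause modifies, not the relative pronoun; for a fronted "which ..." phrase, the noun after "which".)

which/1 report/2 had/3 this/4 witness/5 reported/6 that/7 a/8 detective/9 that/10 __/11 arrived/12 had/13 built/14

The marked gap is inside the relative clause, the subject of "arrived".
Its filler is the head noun "detective" (via "that"), at word 9.
(The other dependency links word 2 to a gap after word 14.)

9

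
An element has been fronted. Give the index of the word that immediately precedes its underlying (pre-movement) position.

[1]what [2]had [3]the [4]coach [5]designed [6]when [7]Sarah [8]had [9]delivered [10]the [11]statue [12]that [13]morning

The displaced element is "what" (word 1).
It functions as the direct object of "designed", so the gap sits immediately after word 5 ("designed").
Base order: The coach had designed what when Sarah had delivered the statue that morning.

5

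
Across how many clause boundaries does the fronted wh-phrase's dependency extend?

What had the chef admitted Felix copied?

1

"what" is extracted from the object of "copied".
Boundaries crossed, outermost first: [Ø] — 1 in total.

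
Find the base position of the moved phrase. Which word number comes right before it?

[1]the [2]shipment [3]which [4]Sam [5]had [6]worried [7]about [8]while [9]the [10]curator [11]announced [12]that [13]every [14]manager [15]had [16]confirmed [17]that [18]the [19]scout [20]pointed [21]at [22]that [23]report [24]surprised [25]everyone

7

The displaced element is "the shipment" (word 2).
It functions as the object of the preposition "about" of "worried", so the gap sits immediately after word 7 ("about").
Base order: Sam had worried about the shipment while the curator announced that every manager had confirmed that the scout pointed at that report.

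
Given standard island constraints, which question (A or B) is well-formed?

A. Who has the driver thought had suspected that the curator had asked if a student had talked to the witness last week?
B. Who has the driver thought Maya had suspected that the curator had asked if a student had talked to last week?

A

In B, the wh-phrase is extracted from inside a wh-island (introduced by "if"), which blocks movement.
In A, the extraction path crosses only that-complement boundaries, which are transparent.
So A is grammatical.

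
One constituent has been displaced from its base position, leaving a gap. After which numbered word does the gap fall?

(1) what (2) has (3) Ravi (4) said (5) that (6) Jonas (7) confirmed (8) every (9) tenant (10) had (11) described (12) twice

11

The displaced element is "what" (word 1).
It is linked across 2 clause boundaries (that → Ø).
It functions as the direct object of "described", so the gap sits immediately after word 11 ("described").
Base order: Ravi has said that Jonas confirmed every tenant had described what twice.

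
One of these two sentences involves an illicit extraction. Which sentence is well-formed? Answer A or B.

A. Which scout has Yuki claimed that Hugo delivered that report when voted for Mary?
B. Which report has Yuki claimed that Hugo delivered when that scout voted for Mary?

In A, the wh-phrase is extracted from inside an adjunct island (introduced by "when"), which blocks movement.
In B, the extraction path crosses only that-complement boundaries, which are transparent.
So B is grammatical.

B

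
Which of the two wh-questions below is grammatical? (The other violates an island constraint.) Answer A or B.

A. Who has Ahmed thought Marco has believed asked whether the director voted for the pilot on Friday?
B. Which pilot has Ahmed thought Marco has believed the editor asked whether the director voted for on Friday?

In B, the wh-phrase is extracted from inside a wh-island (introduced by "whether"), which blocks movement.
In A, the extraction path crosses only that-complement boundaries, which are transparent.
So A is grammatical.

A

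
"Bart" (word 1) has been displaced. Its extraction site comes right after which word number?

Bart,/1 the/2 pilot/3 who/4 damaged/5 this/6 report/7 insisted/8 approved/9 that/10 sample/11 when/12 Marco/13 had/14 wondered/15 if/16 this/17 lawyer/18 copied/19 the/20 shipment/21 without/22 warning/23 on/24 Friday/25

The displaced element is "Bart" (word 1).
It is linked across 1 clause boundary (Ø).
It functions as the subject of "approved", so the gap sits immediately after word 8 ("insisted").
Base order: The pilot who damaged this report insisted that Bart approved that sample when Marco had wondered if this lawyer copied the shipment without warning on Friday.

8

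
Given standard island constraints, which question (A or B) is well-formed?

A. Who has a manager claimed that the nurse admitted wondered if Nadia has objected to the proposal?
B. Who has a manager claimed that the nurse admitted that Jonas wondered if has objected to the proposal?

In B, the wh-phrase is extracted from inside a wh-island (introduced by "if"), which blocks movement.
In A, the extraction path crosses only that-complement boundaries, which are transparent.
So A is grammatical.

A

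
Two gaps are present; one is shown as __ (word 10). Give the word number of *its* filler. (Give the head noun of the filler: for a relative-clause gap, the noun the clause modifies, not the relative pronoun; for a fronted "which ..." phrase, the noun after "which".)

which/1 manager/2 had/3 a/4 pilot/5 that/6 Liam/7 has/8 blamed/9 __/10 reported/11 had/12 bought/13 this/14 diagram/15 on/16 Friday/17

The marked gap is inside the relative clause, the direct object of "blamed".
Its filler is the head noun "pilot" (via "that"), at word 5.
(The other dependency links word 2 to a gap after word 11.)

5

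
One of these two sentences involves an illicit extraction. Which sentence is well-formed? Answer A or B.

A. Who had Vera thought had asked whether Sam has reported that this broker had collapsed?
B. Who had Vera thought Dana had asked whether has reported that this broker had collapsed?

In B, the wh-phrase is extracted from inside a wh-island (introduced by "whether"), which blocks movement.
In A, the extraction path crosses only that-complement boundaries, which are transparent.
So A is grammatical.

A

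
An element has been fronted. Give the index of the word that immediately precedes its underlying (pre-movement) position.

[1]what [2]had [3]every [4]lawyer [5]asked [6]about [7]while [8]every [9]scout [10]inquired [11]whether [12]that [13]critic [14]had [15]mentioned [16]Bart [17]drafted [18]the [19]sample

6

The displaced element is "what" (word 1).
It functions as the object of the preposition "about" of "asked", so the gap sits immediately after word 6 ("about").
Base order: Every lawyer had asked about what while every scout inquired whether that critic had mentioned Bart drafted the sample.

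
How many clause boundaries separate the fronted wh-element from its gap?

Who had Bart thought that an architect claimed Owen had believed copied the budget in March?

3

"who" is extracted from the subject of "copied".
Boundaries crossed, outermost first: [that], [Ø], [Ø] — 3 in total.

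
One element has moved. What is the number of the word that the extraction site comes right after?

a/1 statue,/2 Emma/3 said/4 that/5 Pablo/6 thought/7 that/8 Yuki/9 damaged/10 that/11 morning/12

The displaced element is "a statue" (word 2).
It is linked across 2 clause boundaries (that → that).
It functions as the direct object of "damaged", so the gap sits immediately after word 10 ("damaged").
Base order: Emma said that Pablo thought that Yuki damaged a statue that morning.

10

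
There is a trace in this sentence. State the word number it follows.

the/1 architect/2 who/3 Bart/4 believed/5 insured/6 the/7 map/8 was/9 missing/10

5

The displaced element is "the architect" (word 2).
It is linked across 1 clause boundary (Ø).
It functions as the subject of "insured", so the gap sits immediately after word 5 ("believed").
Base order: Bart believed that the architect insured the map.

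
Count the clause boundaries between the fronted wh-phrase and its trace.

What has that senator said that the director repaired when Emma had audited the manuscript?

1

"what" is extracted from the object of "repaired".
Boundaries crossed, outermost first: [that] — 1 in total.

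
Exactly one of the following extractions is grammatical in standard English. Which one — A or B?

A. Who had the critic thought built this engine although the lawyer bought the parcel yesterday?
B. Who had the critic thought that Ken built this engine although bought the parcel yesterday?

A

In B, the wh-phrase is extracted from inside an adjunct island (introduced by "although"), which blocks movement.
In A, the extraction path crosses only that-complement boundaries, which are transparent.
So A is grammatical.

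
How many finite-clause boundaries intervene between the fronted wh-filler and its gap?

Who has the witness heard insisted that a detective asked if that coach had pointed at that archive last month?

1

"who" is extracted from the subject of "insisted".
Boundaries crossed, outermost first: [Ø] — 1 in total.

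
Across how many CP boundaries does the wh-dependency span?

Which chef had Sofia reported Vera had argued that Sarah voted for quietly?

2

"which chef" is extracted from the PP object of "voted".
Boundaries crossed, outermost first: [Ø], [that] — 2 in total.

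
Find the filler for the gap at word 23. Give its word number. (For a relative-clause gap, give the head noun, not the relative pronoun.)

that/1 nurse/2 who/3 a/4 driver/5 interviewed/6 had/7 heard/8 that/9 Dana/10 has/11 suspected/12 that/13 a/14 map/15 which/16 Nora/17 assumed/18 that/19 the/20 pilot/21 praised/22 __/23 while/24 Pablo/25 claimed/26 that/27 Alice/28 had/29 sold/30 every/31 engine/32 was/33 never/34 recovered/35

The gap at 23 is the object of "praised", inside a relative clause.
The relative pronoun is "which" (word 16); it is bound by the head noun immediately before it.
Its filler is the head noun "map", at word 15.

15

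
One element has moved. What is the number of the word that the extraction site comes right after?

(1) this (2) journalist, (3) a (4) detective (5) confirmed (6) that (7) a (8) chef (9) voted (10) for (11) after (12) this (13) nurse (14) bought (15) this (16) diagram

10

The displaced element is "this journalist" (word 2).
It is linked across 1 clause boundary (that).
It functions as the object of the preposition "for" of "voted", so the gap sits immediately after word 10 ("for").
Base order: A detective confirmed that a chef voted for this journalist after this nurse bought this diagram.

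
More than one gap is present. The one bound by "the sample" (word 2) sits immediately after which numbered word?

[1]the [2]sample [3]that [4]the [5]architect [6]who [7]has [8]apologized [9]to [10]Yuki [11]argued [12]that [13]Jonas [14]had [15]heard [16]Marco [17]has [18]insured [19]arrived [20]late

18

The displaced element is "the sample" (word 2).
It is linked across 2 clause boundaries (that → Ø).
It functions as the direct object of "insured", so the gap sits immediately after word 18 ("insured").
Base order: The architect who has apologized to Yuki argued that Jonas had heard Marco has insured the sample.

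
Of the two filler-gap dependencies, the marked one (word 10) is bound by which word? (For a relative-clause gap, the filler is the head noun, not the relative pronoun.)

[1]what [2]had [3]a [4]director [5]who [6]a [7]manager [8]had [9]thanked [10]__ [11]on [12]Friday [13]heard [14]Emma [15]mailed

4

The marked gap is inside the relative clause, the direct object of "thanked".
Its filler is the head noun "director" (via "who"), at word 4.
(The other dependency links word 1 to a gap after word 15.)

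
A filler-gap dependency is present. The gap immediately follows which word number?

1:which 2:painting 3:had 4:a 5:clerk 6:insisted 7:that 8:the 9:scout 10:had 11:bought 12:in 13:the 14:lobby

The displaced element is "which painting" (word 2).
It is linked across 1 clause boundary (that).
It functions as the direct object of "bought", so the gap sits immediately after word 11 ("bought").
Base order: A clerk had insisted that the scout had bought which painting in the lobby.

11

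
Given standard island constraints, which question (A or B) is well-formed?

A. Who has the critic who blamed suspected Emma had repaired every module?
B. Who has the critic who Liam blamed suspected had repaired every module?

In A, the wh-phrase is extracted from inside a complex-NP island (relative clause) (introduced by "who"), which blocks movement.
In B, the extraction path crosses only that-complement boundaries, which are transparent.
So B is grammatical.

B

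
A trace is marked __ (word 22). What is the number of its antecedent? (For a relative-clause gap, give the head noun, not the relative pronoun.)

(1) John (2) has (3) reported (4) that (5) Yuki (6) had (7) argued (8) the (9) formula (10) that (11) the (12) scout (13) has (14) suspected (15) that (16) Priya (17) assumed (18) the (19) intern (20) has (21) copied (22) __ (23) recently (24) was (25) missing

The gap at 22 is the object of "copied", inside a relative clause.
The relative pronoun is "that" (word 10); it is bound by the head noun immediately before it.
Its filler is the head noun "formula", at word 9.

9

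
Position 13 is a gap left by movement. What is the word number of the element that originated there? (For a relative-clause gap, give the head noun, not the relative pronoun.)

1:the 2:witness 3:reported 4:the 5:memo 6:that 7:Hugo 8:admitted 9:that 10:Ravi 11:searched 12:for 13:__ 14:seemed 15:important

5

The gap at 13 is the prepositional object of "searched", inside a relative clause.
The relative pronoun is "that" (word 6); it is bound by the head noun immediately before it.
Its filler is the head noun "memo", at word 5.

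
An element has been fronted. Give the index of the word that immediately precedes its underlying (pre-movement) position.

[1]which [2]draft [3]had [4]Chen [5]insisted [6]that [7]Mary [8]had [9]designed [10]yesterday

The displaced element is "which draft" (word 2).
It is linked across 1 clause boundary (that).
It functions as the direct object of "designed", so the gap sits immediately after word 9 ("designed").
Base order: Chen had insisted that Mary had designed which draft yesterday.

9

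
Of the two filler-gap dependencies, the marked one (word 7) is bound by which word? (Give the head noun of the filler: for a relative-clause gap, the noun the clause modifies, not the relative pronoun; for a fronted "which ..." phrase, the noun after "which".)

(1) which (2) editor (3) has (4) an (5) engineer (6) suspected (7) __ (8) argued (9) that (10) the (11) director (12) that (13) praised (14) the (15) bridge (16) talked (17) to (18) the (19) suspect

The marked gap is the subject of "argued".
Its filler is the fronted wh-phrase "which editor", at word 2.
(The other dependency links word 11 to a gap after word 12.)

2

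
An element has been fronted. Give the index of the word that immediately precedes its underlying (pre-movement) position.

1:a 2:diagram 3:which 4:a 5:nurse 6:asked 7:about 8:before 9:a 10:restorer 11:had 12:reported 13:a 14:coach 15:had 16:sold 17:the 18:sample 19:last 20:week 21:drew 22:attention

7

The displaced element is "a diagram" (word 2).
It functions as the object of the preposition "about" of "asked", so the gap sits immediately after word 7 ("about").
Base order: A nurse asked about a diagram before a restorer had reported a coach had sold the sample last week.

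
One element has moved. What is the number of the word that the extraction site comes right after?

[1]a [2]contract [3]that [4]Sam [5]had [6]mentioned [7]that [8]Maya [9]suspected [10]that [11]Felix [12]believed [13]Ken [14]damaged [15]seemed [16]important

The displaced element is "a contract" (word 2).
It is linked across 3 clause boundaries (that → that → Ø).
It functions as the direct object of "damaged", so the gap sits immediately after word 14 ("damaged").
Base order: Sam had mentioned that Maya suspected that Felix believed Ken damaged a contract.

14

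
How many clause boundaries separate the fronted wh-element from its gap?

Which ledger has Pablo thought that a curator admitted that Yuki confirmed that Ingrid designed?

"which ledger" is extracted from the object of "designed".
Boundaries crossed, outermost first: [that], [that], [that] — 3 in total.

3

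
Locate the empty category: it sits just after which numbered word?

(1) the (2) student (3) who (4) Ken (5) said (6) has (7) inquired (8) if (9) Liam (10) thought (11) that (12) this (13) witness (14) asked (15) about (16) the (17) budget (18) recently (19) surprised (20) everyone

5

The displaced element is "the student" (word 2).
It is linked across 1 clause boundary (Ø).
It functions as the subject of "inquired", so the gap sits immediately after word 5 ("said").
Base order: Ken said that the student has inquired if Liam thought that this witness asked about the budget recently.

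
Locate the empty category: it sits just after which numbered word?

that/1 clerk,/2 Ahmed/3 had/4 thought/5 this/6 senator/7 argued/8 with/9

9

The displaced element is "that clerk" (word 2).
It is linked across 1 clause boundary (Ø).
It functions as the object of the preposition "with" of "argued", so the gap sits immediately after word 9 ("with").
Base order: Ahmed had thought this senator argued with that clerk.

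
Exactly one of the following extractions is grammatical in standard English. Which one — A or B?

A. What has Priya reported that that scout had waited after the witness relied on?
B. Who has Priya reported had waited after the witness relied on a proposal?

In A, the wh-phrase is extracted from inside an adjunct island (introduced by "after"), which blocks movement.
In B, the extraction path crosses only that-complement boundaries, which are transparent.
So B is grammatical.

B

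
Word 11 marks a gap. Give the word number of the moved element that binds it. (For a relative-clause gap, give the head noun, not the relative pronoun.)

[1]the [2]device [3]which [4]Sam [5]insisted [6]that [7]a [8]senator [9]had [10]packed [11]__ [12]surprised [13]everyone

The gap at 11 is the object of "packed", inside a relative clause.
The relative pronoun is "which" (word 3); it is bound by the head noun immediately before it.
Its filler is the head noun "device", at word 2.

2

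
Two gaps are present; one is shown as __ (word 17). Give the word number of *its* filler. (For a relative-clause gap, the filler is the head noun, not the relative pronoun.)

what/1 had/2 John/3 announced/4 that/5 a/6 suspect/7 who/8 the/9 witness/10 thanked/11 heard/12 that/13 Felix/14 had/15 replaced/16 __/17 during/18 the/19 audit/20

1

The marked gap is the direct object of "replaced".
Its filler is the fronted wh-phrase "what", at word 1.
(The other dependency links word 7 to a gap after word 11.)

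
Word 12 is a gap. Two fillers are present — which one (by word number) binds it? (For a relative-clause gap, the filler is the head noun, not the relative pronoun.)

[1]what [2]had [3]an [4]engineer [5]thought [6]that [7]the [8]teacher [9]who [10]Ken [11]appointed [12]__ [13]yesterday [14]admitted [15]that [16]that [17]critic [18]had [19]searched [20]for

The marked gap is inside the relative clause, the direct object of "appointed".
Its filler is the head noun "teacher" (via "who"), at word 8.
(The other dependency links word 1 to a gap after word 20.)

8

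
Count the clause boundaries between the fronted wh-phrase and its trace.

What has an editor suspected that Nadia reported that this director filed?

2

"what" is extracted from the object of "filed".
Boundaries crossed, outermost first: [that], [that] — 2 in total.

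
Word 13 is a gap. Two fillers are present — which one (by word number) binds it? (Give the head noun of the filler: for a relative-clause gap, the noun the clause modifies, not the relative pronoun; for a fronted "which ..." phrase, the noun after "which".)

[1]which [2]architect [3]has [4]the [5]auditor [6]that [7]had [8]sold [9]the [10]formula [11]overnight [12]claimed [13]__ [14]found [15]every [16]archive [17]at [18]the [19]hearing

2

The marked gap is the subject of "found".
Its filler is the fronted wh-phrase "which architect", at word 2.
(The other dependency links word 5 to a gap after word 6.)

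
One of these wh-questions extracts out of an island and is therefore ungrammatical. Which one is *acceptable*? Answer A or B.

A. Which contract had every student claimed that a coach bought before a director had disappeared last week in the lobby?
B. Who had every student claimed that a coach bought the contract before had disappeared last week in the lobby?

A

In B, the wh-phrase is extracted from inside an adjunct island (introduced by "before"), which blocks movement.
In A, the extraction path crosses only that-complement boundaries, which are transparent.
So A is grammatical.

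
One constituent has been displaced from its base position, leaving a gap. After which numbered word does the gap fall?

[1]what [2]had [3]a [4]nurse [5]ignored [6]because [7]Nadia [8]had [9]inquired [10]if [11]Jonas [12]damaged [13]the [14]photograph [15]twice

The displaced element is "what" (word 1).
It functions as the direct object of "ignored", so the gap sits immediately after word 5 ("ignored").
Base order: A nurse had ignored what because Nadia had inquired if Jonas damaged the photograph twice.

5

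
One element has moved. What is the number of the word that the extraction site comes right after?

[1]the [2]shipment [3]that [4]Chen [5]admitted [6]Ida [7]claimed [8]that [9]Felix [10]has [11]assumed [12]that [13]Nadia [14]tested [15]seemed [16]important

The displaced element is "the shipment" (word 2).
It is linked across 3 clause boundaries (Ø → that → that).
It functions as the direct object of "tested", so the gap sits immediately after word 14 ("tested").
Base order: Chen admitted Ida claimed that Felix has assumed that Nadia tested the shipment.

14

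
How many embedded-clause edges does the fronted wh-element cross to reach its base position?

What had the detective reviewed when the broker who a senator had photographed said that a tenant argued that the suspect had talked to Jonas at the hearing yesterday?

0

"what" originates inside the matrix clause — no clause boundary is crossed.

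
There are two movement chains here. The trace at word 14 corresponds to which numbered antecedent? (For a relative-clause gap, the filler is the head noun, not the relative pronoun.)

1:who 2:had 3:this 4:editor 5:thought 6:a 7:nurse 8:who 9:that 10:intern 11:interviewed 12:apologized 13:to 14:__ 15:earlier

1

The marked gap is the object of the preposition "to" of "apologized".
Its filler is the fronted wh-phrase "who", at word 1.
(The other dependency links word 7 to a gap after word 11.)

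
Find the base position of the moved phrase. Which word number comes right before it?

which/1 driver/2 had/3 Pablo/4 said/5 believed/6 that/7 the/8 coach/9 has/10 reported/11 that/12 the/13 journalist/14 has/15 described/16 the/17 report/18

5

The displaced element is "which driver" (word 2).
It is linked across 1 clause boundary (Ø).
It functions as the subject of "believed", so the gap sits immediately after word 5 ("said").
Base order: Pablo had said that which driver believed that the coach has reported that the journalist has described the report.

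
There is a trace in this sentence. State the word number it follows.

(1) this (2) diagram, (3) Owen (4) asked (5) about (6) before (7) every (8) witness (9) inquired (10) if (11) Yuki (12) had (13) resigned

The displaced element is "this diagram" (word 2).
It functions as the object of the preposition "about" of "asked", so the gap sits immediately after word 5 ("about").
Base order: Owen asked about this diagram before every witness inquired if Yuki had resigned.

5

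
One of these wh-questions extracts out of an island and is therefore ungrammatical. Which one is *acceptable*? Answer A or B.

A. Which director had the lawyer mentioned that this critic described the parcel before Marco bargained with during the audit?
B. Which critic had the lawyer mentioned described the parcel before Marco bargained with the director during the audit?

B

In A, the wh-phrase is extracted from inside an adjunct island (introduced by "before"), which blocks movement.
In B, the extraction path crosses only that-complement boundaries, which are transparent.
So B is grammatical.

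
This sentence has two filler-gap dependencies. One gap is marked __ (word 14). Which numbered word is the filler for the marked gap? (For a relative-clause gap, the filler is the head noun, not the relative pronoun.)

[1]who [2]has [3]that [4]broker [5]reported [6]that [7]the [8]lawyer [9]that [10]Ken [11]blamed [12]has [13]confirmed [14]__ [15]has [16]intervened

The marked gap is the subject of "intervened".
Its filler is the fronted wh-phrase "who", at word 1.
(The other dependency links word 8 to a gap after word 11.)

1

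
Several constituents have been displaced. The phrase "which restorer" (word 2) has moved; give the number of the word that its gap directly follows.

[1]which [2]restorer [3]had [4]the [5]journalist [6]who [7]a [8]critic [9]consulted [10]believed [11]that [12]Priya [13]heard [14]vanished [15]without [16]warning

13

The displaced element is "which restorer" (word 2).
It is linked across 2 clause boundaries (that → Ø).
It functions as the subject of "vanished", so the gap sits immediately after word 13 ("heard").
Base order: The journalist who a critic consulted had believed that Priya heard that which restorer vanished without warning.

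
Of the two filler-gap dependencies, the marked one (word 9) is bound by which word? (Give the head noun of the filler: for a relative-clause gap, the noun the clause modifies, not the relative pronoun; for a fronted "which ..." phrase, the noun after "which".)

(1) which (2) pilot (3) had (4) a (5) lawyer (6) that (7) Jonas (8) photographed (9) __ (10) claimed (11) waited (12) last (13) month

5

The marked gap is inside the relative clause, the direct object of "photographed".
Its filler is the head noun "lawyer" (via "that"), at word 5.
(The other dependency links word 2 to a gap after word 10.)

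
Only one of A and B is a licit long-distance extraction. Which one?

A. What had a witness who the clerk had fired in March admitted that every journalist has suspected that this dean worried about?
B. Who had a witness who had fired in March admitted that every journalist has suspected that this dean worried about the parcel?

In B, the wh-phrase is extracted from inside a complex-NP island (relative clause) (introduced by "who"), which blocks movement.
In A, the extraction path crosses only that-complement boundaries, which are transparent.
So A is grammatical.

A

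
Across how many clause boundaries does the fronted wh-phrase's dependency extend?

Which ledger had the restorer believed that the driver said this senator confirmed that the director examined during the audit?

3

"which ledger" is extracted from the object of "examined".
Boundaries crossed, outermost first: [that], [Ø], [that] — 3 in total.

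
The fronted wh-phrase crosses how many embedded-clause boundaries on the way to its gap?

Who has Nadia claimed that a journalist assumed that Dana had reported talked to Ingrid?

"who" is extracted from the subject of "talked".
Boundaries crossed, outermost first: [that], [that], [Ø] — 3 in total.

3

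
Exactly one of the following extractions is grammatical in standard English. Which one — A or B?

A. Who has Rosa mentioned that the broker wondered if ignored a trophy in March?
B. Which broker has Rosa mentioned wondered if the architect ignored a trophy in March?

In A, the wh-phrase is extracted from inside a wh-island (introduced by "if"), which blocks movement.
In B, the extraction path crosses only that-complement boundaries, which are transparent.
So B is grammatical.

B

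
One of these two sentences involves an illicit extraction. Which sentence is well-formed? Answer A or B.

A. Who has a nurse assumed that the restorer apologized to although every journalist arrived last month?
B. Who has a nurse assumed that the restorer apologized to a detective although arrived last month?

In B, the wh-phrase is extracted from inside an adjunct island (introduced by "although"), which blocks movement.
In A, the extraction path crosses only that-complement boundaries, which are transparent.
So A is grammatical.

A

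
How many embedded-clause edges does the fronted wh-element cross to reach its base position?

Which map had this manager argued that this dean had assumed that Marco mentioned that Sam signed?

"which map" is extracted from the object of "signed".
Boundaries crossed, outermost first: [that], [that], [that] — 3 in total.

3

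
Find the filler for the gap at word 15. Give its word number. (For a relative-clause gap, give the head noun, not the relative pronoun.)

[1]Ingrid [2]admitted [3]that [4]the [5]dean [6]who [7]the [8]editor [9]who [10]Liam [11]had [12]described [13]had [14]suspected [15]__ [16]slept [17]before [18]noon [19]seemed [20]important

The gap at 15 is the subject of "slept", inside a relative clause.
The relative pronoun is "who" (word 6); it is bound by the head noun immediately before it.
Its filler is the head noun "dean", at word 5.

5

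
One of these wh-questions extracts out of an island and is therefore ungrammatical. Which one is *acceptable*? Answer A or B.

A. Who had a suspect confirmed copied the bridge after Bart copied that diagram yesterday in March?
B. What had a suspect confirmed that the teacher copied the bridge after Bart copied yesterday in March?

A

In B, the wh-phrase is extracted from inside an adjunct island (introduced by "after"), which blocks movement.
In A, the extraction path crosses only that-complement boundaries, which are transparent.
So A is grammatical.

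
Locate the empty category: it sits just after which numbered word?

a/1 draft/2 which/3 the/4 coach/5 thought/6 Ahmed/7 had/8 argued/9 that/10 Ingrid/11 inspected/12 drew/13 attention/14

The displaced element is "a draft" (word 2).
It is linked across 2 clause boundaries (Ø → that).
It functions as the direct object of "inspected", so the gap sits immediately after word 12 ("inspected").
Base order: The coach thought Ahmed had argued that Ingrid inspected a draft.

12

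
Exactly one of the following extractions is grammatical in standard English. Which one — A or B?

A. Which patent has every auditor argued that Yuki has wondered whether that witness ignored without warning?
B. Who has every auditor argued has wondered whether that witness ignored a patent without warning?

B

In A, the wh-phrase is extracted from inside a wh-island (introduced by "whether"), which blocks movement.
In B, the extraction path crosses only that-complement boundaries, which are transparent.
So B is grammatical.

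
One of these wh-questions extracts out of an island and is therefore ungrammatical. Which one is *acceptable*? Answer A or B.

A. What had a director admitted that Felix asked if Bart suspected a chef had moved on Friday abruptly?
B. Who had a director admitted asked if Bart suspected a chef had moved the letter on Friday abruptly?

B

In A, the wh-phrase is extracted from inside a wh-island (introduced by "if"), which blocks movement.
In B, the extraction path crosses only that-complement boundaries, which are transparent.
So B is grammatical.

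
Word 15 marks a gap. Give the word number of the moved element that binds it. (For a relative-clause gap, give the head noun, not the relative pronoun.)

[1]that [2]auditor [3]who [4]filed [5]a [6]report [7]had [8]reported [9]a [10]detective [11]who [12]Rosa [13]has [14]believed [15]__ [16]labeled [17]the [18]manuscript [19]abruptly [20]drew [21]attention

The gap at 15 is the subject of "labeled", inside a relative clause.
The relative pronoun is "who" (word 11); it is bound by the head noun immediately before it.
Its filler is the head noun "detective", at word 10.

10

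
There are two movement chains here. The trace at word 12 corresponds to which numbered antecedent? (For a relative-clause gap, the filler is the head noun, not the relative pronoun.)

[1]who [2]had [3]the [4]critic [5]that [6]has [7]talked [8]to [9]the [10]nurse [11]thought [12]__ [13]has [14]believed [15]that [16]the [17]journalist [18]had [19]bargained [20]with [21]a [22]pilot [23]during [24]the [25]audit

The marked gap is the subject of "believed".
Its filler is the fronted wh-phrase "who", at word 1.
(The other dependency links word 4 to a gap after word 5.)

1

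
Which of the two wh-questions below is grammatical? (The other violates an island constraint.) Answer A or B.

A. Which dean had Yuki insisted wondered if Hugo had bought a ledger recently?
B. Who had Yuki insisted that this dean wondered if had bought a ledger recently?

In B, the wh-phrase is extracted from inside a wh-island (introduced by "if"), which blocks movement.
In A, the extraction path crosses only that-complement boundaries, which are transparent.
So A is grammatical.

A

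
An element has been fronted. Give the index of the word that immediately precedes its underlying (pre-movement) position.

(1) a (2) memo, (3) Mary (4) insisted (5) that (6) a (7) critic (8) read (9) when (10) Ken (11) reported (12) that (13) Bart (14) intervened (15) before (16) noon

The displaced element is "a memo" (word 2).
It is linked across 1 clause boundary (that).
It functions as the direct object of "read", so the gap sits immediately after word 8 ("read").
Base order: Mary insisted that a critic read a memo when Ken reported that Bart intervened before noon.

8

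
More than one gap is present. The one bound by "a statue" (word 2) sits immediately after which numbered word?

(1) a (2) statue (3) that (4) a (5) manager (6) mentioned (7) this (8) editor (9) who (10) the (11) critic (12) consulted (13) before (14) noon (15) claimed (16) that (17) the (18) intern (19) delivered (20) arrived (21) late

19

The displaced element is "a statue" (word 2).
It is linked across 2 clause boundaries (Ø → that).
It functions as the direct object of "delivered", so the gap sits immediately after word 19 ("delivered").
Base order: A manager mentioned this editor who the critic consulted before noon claimed that the intern delivered a statue.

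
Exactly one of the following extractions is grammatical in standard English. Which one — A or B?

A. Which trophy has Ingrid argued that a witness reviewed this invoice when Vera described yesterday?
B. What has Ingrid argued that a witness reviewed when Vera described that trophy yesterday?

In A, the wh-phrase is extracted from inside an adjunct island (introduced by "when"), which blocks movement.
In B, the extraction path crosses only that-complement boundaries, which are transparent.
So B is grammatical.

B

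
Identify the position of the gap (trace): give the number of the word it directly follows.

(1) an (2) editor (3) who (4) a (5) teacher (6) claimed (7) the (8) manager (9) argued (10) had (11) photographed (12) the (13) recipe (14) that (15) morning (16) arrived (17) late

The displaced element is "an editor" (word 2).
It is linked across 2 clause boundaries (Ø → Ø).
It functions as the subject of "photographed", so the gap sits immediately after word 9 ("argued").
Base order: A teacher claimed the manager argued that an editor had photographed the recipe that morning.

9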